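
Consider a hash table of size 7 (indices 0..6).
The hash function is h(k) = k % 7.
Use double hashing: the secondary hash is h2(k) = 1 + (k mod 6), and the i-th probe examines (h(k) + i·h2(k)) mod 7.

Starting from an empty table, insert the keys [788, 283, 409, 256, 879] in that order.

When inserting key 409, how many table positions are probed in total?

2

788 hashes to 4; slot 4 is free -> place at 4.
283 hashes to 3; slot 3 is free -> place at 3.
409 hashes to 3, h2=2; 3 taken -> place at 5.
256 hashes to 4, h2=5; 4 taken -> place at 2.
879 hashes to 4, h2=4; 4 taken -> place at 1.
Table: [_, 879, 256, 283, 788, 409, _]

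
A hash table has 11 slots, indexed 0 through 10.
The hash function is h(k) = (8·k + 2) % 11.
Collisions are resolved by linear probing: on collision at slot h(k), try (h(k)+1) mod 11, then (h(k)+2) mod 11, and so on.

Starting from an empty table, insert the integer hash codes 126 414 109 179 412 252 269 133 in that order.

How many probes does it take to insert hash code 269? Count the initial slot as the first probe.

3

Insert 126: h=9, slot 9 empty → index 9.
Insert 414: h=3, slot 3 empty → index 3.
Insert 109: h=5, slot 5 empty → index 5.
Insert 179: h=4, slot 4 empty → index 4.
Insert 412: h=9, slot 9 occupied → index 10.
Insert 252: h=5, slot 5 occupied → index 6.
Insert 269: h=9, slots 9,10 occupied → index 0.
Insert 133: h=10, slots 10,0 occupied → index 1.
Table: [269, 133, _, 414, 179, 109, 252, _, _, 126, 412]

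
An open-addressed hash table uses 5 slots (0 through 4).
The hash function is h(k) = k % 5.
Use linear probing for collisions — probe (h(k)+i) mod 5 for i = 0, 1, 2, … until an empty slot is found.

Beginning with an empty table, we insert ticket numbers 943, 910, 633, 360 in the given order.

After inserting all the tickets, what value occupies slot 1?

360

943 hashes to 3; slot 3 is free → place at 3.
910 hashes to 0; slot 0 is free → place at 0.
633 hashes to 3; 3 taken → place at 4.
360 hashes to 0; 0 taken → place at 1.
Table: [910, 360, ., 943, 633]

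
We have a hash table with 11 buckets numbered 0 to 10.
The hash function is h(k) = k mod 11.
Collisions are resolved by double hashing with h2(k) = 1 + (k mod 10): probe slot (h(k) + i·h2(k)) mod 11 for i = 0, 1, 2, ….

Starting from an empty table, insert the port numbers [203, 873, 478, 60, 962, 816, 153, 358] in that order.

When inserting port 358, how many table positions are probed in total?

203: h=5 → slot 5
873: h=4 → slot 4
478: h=5, h2=9, probe 5,3 → slot 3
60: h=5, h2=1, probe 5,6 → slot 6
962: h=5, h2=3, probe 5,8 → slot 8
816: h=2 → slot 2
153: h=10 → slot 10
358: h=6, h2=9, probe 6,4,2,0 → slot 0
Table: [358, _, 816, 478, 873, 203, 60, _, 962, _, 153]

4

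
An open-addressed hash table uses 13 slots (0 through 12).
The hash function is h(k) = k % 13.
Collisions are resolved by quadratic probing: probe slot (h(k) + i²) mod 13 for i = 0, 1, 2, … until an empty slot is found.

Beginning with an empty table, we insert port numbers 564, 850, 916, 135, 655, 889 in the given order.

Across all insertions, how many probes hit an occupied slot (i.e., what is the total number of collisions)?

11

564: h=5 → slot 5
850: h=5, probe 5,6 → slot 6
916: h=6, probe 6,7 → slot 7
135: h=5, probe 5,6,9 → slot 9
655: h=5, probe 5,6,9,1 → slot 1
889: h=5, probe 5,6,9,1,8 → slot 8
Table: [., 655, ., ., ., 564, 850, 916, 889, 135, ., ., .]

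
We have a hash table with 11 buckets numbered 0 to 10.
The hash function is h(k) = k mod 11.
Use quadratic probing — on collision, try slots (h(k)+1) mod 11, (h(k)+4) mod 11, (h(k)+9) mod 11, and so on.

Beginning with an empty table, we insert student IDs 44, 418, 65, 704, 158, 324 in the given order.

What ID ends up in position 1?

44: h=0 -> slot 0
418: h=0, probe 0,1 -> slot 1
65: h=10 -> slot 10
704: h=0, probe 0,1,4 -> slot 4
158: h=4, probe 4,5 -> slot 5
324: h=5, probe 5,6 -> slot 6
Table: [44, 418, ∅, ∅, 704, 158, 324, ∅, ∅, ∅, 65]

418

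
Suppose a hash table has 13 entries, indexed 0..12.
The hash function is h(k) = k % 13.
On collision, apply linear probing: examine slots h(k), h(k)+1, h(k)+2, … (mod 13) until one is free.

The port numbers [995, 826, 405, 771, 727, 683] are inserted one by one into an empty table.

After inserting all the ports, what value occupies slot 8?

826

995: h=7 => slot 7
826: h=7, probe 7,8 => slot 8
405: h=2 => slot 2
771: h=4 => slot 4
727: h=12 => slot 12
683: h=7, probe 7,8,9 => slot 9
Table: [., ., 405, ., 771, ., ., 995, 826, 683, ., ., 727]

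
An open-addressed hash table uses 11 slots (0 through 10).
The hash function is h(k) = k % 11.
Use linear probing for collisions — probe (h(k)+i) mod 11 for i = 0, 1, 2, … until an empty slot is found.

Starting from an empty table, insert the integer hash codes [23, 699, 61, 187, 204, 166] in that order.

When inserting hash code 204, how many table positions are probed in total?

Insert 23: h=1, slot 1 empty => index 1.
Insert 699: h=6, slot 6 empty => index 6.
Insert 61: h=6, slot 6 occupied => index 7.
Insert 187: h=0, slot 0 empty => index 0.
Insert 204: h=6, slots 6,7 occupied => index 8.
Insert 166: h=1, slot 1 occupied => index 2.
Table: [187, 23, 166, -, -, -, 699, 61, 204, -, -]

3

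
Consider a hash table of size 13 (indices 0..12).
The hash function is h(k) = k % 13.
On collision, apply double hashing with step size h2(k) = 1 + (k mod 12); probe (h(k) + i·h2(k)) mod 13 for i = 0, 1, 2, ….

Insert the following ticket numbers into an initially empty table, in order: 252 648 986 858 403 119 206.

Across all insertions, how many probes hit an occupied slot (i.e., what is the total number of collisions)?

252 hashes to 5; slot 5 is free -> place at 5.
648 hashes to 11; slot 11 is free -> place at 11.
986 hashes to 11, h2=3; 11 taken -> place at 1.
858 hashes to 0; slot 0 is free -> place at 0.
403 hashes to 0, h2=8; 0 taken -> place at 8.
119 hashes to 2; slot 2 is free -> place at 2.
206 hashes to 11, h2=3; 11,1 taken -> place at 4.
Table: [858, 986, 119, -, 206, 252, -, -, 403, -, -, 648, -]

4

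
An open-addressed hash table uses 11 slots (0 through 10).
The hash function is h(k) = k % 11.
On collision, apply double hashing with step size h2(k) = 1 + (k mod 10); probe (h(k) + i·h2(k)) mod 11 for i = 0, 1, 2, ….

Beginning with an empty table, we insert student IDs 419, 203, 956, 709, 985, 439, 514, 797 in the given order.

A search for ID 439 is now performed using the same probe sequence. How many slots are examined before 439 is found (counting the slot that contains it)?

Insert 419: h=1, slot 1 empty => index 1.
Insert 203: h=5, slot 5 empty => index 5.
Insert 956: h=10, slot 10 empty => index 10.
Insert 709: h=5, h2=10, slot 5 occupied => index 4.
Insert 985: h=6, slot 6 empty => index 6.
Insert 439: h=10, h2=10, slot 10 occupied => index 9.
Insert 514: h=8, slot 8 empty => index 8.
Insert 797: h=5, h2=8, slot 5 occupied => index 2.
Table: [., 419, 797, ., 709, 203, 985, ., 514, 439, 956]
Lookup 439: h=10, h2=10, probe 10,9 → found at 9.

2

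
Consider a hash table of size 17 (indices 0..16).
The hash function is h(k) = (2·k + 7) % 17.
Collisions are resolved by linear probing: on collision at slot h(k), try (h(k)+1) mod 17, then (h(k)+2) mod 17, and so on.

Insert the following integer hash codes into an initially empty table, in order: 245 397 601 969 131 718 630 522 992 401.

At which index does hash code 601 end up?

245: h=4 => slot 4
397: h=2 => slot 2
601: h=2, probe 2,3 => slot 3
969: h=7 => slot 7
131: h=14 => slot 14
718: h=15 => slot 15
630: h=9 => slot 9
522: h=14, probe 14,15,16 => slot 16
992: h=2, probe 2,3,4,5 => slot 5
401: h=10 => slot 10
Table: [., ., 397, 601, 245, 992, ., 969, ., 630, 401, ., ., ., 131, 718, 522]

3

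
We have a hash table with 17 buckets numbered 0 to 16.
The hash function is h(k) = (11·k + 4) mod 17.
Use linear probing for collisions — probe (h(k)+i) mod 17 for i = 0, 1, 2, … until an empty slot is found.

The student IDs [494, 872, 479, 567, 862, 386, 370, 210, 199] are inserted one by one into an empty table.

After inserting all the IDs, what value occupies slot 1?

494: h=15 => slot 15
872: h=8 => slot 8
479: h=3 => slot 3
567: h=2 => slot 2
862: h=0 => slot 0
386: h=0, probe 0,1 => slot 1
370: h=11 => slot 11
210: h=2, probe 2,3,4 => slot 4
199: h=0, probe 0,1,2,3,4,5 => slot 5
Table: [862, 386, 567, 479, 210, 199, _, _, 872, _, _, 370, _, _, _, 494, _]

386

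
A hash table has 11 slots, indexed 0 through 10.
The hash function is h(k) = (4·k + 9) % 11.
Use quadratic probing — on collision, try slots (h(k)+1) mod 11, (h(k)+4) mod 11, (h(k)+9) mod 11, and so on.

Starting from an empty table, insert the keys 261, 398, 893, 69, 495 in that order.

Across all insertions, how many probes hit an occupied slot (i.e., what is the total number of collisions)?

Insert 261: h=8, slot 8 empty -> index 8.
Insert 398: h=6, slot 6 empty -> index 6.
Insert 893: h=6, slot 6 occupied -> index 7.
Insert 69: h=10, slot 10 empty -> index 10.
Insert 495: h=9, slot 9 empty -> index 9.
Table: [., ., ., ., ., ., 398, 893, 261, 495, 69]

1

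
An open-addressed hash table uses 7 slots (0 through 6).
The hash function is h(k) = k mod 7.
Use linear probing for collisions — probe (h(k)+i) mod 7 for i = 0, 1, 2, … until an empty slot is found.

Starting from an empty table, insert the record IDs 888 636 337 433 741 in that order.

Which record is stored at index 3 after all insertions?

Insert 888: h=6, slot 6 empty -> index 6.
Insert 636: h=6, slot 6 occupied -> index 0.
Insert 337: h=1, slot 1 empty -> index 1.
Insert 433: h=6, slots 6,0,1 occupied -> index 2.
Insert 741: h=6, slots 6,0,1,2 occupied -> index 3.
Table: [636, 337, 433, 741, _, _, 888]

741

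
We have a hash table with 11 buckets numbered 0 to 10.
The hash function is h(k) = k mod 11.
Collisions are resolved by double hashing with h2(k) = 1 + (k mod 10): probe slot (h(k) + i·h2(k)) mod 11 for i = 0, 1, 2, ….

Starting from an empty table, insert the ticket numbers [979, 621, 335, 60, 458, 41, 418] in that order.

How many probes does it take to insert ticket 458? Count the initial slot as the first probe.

979 hashes to 0; slot 0 is free => place at 0.
621 hashes to 5; slot 5 is free => place at 5.
335 hashes to 5, h2=6; 5,0 taken => place at 6.
60 hashes to 5, h2=1; 5,6 taken => place at 7.
458 hashes to 7, h2=9; 7,5 taken => place at 3.
41 hashes to 8; slot 8 is free => place at 8.
418 hashes to 0, h2=9; 0 taken => place at 9.
Table: [979, -, -, 458, -, 621, 335, 60, 41, 418, -]

3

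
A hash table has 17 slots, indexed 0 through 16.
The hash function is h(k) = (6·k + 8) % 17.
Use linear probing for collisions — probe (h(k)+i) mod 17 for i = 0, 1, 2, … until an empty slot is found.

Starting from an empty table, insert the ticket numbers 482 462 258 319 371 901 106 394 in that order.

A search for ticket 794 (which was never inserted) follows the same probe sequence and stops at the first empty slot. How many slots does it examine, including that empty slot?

482: h=10 => slot 10
462: h=9 => slot 9
258: h=9, probe 9,10,11 => slot 11
319: h=1 => slot 1
371: h=7 => slot 7
901: h=8 => slot 8
106: h=15 => slot 15
394: h=9, probe 9,10,11,12 => slot 12
Table: [-, 319, -, -, -, -, -, 371, 901, 462, 482, 258, 394, -, -, 106, -]
Lookup 794: h=12, probe 12,13 → slot 13 empty, not found.

2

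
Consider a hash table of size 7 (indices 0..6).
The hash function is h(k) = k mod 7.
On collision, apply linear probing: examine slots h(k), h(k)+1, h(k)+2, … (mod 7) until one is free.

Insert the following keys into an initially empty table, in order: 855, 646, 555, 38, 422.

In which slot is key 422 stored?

5

855: h=1 → slot 1
646: h=2 → slot 2
555: h=2, probe 2,3 → slot 3
38: h=3, probe 3,4 → slot 4
422: h=2, probe 2,3,4,5 → slot 5
Table: [., 855, 646, 555, 38, 422, .]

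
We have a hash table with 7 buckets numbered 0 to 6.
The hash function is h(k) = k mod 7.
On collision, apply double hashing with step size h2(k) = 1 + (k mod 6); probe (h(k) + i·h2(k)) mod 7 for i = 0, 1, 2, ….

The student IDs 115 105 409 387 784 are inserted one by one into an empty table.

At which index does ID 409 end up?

5

Insert 115: h=3, slot 3 empty → index 3.
Insert 105: h=0, slot 0 empty → index 0.
Insert 409: h=3, h2=2, slot 3 occupied → index 5.
Insert 387: h=2, slot 2 empty → index 2.
Insert 784: h=0, h2=5, slots 0,5,3 occupied → index 1.
Table: [105, 784, 387, 115, —, 409, —]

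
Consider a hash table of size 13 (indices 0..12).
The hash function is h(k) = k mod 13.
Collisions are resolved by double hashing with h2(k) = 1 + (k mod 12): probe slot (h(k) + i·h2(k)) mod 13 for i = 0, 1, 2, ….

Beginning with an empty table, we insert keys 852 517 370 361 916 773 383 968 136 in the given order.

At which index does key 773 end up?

Insert 852: h=7, slot 7 empty -> index 7.
Insert 517: h=10, slot 10 empty -> index 10.
Insert 370: h=6, slot 6 empty -> index 6.
Insert 361: h=10, h2=2, slot 10 occupied -> index 12.
Insert 916: h=6, h2=5, slot 6 occupied -> index 11.
Insert 773: h=6, h2=6, slots 6,12 occupied -> index 5.
Insert 383: h=6, h2=12, slots 6,5 occupied -> index 4.
Insert 968: h=6, h2=9, slot 6 occupied -> index 2.
Insert 136: h=6, h2=5, slots 6,11 occupied -> index 3.
Table: [—, —, 968, 136, 383, 773, 370, 852, —, —, 517, 916, 361]

5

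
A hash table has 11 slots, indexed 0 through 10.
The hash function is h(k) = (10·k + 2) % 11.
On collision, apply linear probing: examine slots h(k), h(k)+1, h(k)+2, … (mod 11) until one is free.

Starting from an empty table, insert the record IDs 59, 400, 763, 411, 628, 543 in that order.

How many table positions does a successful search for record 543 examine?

59: h=9 -> slot 9
400: h=9, probe 9,10 -> slot 10
763: h=9, probe 9,10,0 -> slot 0
411: h=9, probe 9,10,0,1 -> slot 1
628: h=1, probe 1,2 -> slot 2
543: h=9, probe 9,10,0,1,2,3 -> slot 3
Table: [763, 411, 628, 543, _, _, _, _, _, 59, 400]
Lookup 543: h=9, probe 9,10,0,1,2,3 → found at 3.

6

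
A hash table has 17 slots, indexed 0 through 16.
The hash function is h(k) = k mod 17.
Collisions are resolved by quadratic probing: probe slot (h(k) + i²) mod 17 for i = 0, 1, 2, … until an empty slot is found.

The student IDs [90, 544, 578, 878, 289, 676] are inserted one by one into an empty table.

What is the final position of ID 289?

Insert 90: h=5, slot 5 empty => index 5.
Insert 544: h=0, slot 0 empty => index 0.
Insert 578: h=0, slot 0 occupied => index 1.
Insert 878: h=11, slot 11 empty => index 11.
Insert 289: h=0, slots 0,1 occupied => index 4.
Insert 676: h=13, slot 13 empty => index 13.
Table: [544, 578, -, -, 289, 90, -, -, -, -, -, 878, -, 676, -, -, -]

4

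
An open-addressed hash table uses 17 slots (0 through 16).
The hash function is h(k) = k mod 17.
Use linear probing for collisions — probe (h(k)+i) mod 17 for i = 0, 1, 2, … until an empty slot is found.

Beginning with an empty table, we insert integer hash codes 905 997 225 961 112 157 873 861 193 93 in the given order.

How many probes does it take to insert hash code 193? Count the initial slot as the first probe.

905 hashes to 4; slot 4 is free → place at 4.
997 hashes to 11; slot 11 is free → place at 11.
225 hashes to 4; 4 taken → place at 5.
961 hashes to 9; slot 9 is free → place at 9.
112 hashes to 10; slot 10 is free → place at 10.
157 hashes to 4; 4,5 taken → place at 6.
873 hashes to 6; 6 taken → place at 7.
861 hashes to 11; 11 taken → place at 12.
193 hashes to 6; 6,7 taken → place at 8.
93 hashes to 8; 8,9,10,11,12 taken → place at 13.
Table: [-, -, -, -, 905, 225, 157, 873, 193, 961, 112, 997, 861, 93, -, -, -]

3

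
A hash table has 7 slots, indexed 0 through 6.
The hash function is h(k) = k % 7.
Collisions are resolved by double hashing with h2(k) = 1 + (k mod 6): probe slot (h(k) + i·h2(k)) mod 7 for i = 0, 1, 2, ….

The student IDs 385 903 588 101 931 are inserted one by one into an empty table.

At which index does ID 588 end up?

1

Insert 385: h=0, slot 0 empty => index 0.
Insert 903: h=0, h2=4, slot 0 occupied => index 4.
Insert 588: h=0, h2=1, slot 0 occupied => index 1.
Insert 101: h=3, slot 3 empty => index 3.
Insert 931: h=0, h2=2, slot 0 occupied => index 2.
Table: [385, 588, 931, 101, 903, ., .]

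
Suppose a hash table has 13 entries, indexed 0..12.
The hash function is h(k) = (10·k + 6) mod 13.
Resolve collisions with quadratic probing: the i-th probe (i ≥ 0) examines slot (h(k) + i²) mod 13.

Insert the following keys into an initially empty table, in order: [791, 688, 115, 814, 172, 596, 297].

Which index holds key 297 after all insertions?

Insert 791: h=12, slot 12 empty → index 12.
Insert 688: h=9, slot 9 empty → index 9.
Insert 115: h=12, slot 12 occupied → index 0.
Insert 814: h=8, slot 8 empty → index 8.
Insert 172: h=10, slot 10 empty → index 10.
Insert 596: h=12, slots 12,0 occupied → index 3.
Insert 297: h=12, slots 12,0,3,8 occupied → index 2.
Table: [115, _, 297, 596, _, _, _, _, 814, 688, 172, _, 791]

2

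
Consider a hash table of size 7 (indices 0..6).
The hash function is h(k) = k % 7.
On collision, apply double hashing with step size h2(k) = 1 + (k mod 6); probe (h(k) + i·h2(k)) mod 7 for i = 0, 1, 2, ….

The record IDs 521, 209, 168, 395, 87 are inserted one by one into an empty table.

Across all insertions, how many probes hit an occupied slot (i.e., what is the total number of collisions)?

521: h=3 -> slot 3
209: h=6 -> slot 6
168: h=0 -> slot 0
395: h=3, h2=6, probe 3,2 -> slot 2
87: h=3, h2=4, probe 3,0,4 -> slot 4
Table: [168, ., 395, 521, 87, ., 209]

3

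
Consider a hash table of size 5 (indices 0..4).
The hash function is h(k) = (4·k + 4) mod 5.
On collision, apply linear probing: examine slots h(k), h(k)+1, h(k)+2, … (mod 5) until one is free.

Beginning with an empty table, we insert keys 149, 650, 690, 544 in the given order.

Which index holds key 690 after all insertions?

1

149: h=0 → slot 0
650: h=4 → slot 4
690: h=4, probe 4,0,1 → slot 1
544: h=0, probe 0,1,2 → slot 2
Table: [149, 690, 544, -, 650]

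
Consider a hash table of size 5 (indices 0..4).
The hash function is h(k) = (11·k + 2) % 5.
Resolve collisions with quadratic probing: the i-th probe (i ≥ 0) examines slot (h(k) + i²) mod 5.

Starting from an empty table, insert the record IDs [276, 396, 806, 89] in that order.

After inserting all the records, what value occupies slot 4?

396

276 hashes to 3; slot 3 is free => place at 3.
396 hashes to 3; 3 taken => place at 4.
806 hashes to 3; 3,4 taken => place at 2.
89 hashes to 1; slot 1 is free => place at 1.
Table: [∅, 89, 806, 276, 396]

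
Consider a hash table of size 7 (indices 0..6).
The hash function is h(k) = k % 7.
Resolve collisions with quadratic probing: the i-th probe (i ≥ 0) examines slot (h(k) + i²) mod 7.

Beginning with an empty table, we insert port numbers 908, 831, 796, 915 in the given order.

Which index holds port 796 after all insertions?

2

Insert 908: h=5, slot 5 empty => index 5.
Insert 831: h=5, slot 5 occupied => index 6.
Insert 796: h=5, slots 5,6 occupied => index 2.
Insert 915: h=5, slots 5,6,2 occupied => index 0.
Table: [915, ∅, 796, ∅, ∅, 908, 831]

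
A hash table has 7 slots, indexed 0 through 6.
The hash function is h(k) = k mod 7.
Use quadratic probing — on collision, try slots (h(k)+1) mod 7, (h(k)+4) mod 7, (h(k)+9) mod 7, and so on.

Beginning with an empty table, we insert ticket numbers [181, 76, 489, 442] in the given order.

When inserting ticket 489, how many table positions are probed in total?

3

181 hashes to 6; slot 6 is free => place at 6.
76 hashes to 6; 6 taken => place at 0.
489 hashes to 6; 6,0 taken => place at 3.
442 hashes to 1; slot 1 is free => place at 1.
Table: [76, 442, -, 489, -, -, 181]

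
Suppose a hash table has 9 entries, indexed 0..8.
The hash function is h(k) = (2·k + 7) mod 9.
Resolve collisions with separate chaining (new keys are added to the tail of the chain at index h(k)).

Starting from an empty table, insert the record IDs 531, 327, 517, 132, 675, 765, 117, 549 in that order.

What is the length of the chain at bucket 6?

Insert 531: h=7, bucket 7 empty → new chain.
Insert 327: h=4, bucket 4 empty → new chain.
Insert 517: h=6, bucket 6 empty → new chain.
Insert 132: h=1, bucket 1 empty → new chain.
Insert 675: h=7, bucket 7 nonempty → append to chain.
Insert 765: h=7, bucket 7 nonempty → append to chain.
Insert 117: h=7, bucket 7 nonempty → append to chain.
Insert 549: h=7, bucket 7 nonempty → append to chain.
Final buckets:
0: —
1: 132
2: —
3: —
4: 327
5: —
6: 517
7: 531 -> 675 -> 765 -> 117 -> 549
8: —

1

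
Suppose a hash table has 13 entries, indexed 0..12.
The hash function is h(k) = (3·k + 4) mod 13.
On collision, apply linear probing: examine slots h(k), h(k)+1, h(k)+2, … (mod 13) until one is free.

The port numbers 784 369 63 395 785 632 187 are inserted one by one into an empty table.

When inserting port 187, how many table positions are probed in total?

4

784: h=3 → slot 3
369: h=6 → slot 6
63: h=11 → slot 11
395: h=6, probe 6,7 → slot 7
785: h=6, probe 6,7,8 → slot 8
632: h=2 → slot 2
187: h=6, probe 6,7,8,9 → slot 9
Table: [—, —, 632, 784, —, —, 369, 395, 785, 187, —, 63, —]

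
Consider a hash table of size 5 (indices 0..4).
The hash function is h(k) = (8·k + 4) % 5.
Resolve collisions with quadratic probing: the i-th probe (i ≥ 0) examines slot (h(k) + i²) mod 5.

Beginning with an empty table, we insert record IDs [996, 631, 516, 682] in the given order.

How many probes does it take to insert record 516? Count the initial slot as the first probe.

3

996: h=2 -> slot 2
631: h=2, probe 2,3 -> slot 3
516: h=2, probe 2,3,1 -> slot 1
682: h=0 -> slot 0
Table: [682, 516, 996, 631, -]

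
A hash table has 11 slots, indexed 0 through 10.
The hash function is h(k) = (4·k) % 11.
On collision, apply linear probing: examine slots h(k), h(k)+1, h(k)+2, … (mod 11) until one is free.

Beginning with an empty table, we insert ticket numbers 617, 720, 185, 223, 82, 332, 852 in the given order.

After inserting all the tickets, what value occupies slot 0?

852

617 hashes to 4; slot 4 is free -> place at 4.
720 hashes to 9; slot 9 is free -> place at 9.
185 hashes to 3; slot 3 is free -> place at 3.
223 hashes to 1; slot 1 is free -> place at 1.
82 hashes to 9; 9 taken -> place at 10.
332 hashes to 8; slot 8 is free -> place at 8.
852 hashes to 9; 9,10 taken -> place at 0.
Table: [852, 223, _, 185, 617, _, _, _, 332, 720, 82]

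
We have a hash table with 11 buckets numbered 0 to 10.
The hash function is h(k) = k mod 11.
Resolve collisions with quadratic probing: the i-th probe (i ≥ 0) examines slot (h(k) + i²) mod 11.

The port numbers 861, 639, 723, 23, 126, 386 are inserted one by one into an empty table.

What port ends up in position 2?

861 hashes to 3; slot 3 is free → place at 3.
639 hashes to 1; slot 1 is free → place at 1.
723 hashes to 8; slot 8 is free → place at 8.
23 hashes to 1; 1 taken → place at 2.
126 hashes to 5; slot 5 is free → place at 5.
386 hashes to 1; 1,2,5 taken → place at 10.
Table: [-, 639, 23, 861, -, 126, -, -, 723, -, 386]

23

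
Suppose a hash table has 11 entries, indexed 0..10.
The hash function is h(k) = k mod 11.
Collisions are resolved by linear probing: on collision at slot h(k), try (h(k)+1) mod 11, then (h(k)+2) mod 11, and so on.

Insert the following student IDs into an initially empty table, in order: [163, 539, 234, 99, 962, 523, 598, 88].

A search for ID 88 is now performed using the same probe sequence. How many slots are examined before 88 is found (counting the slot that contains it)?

163 hashes to 9; slot 9 is free => place at 9.
539 hashes to 0; slot 0 is free => place at 0.
234 hashes to 3; slot 3 is free => place at 3.
99 hashes to 0; 0 taken => place at 1.
962 hashes to 5; slot 5 is free => place at 5.
523 hashes to 6; slot 6 is free => place at 6.
598 hashes to 4; slot 4 is free => place at 4.
88 hashes to 0; 0,1 taken => place at 2.
Table: [539, 99, 88, 234, 598, 962, 523, ∅, ∅, 163, ∅]
Lookup 88: h=0, probe 0,1,2 → found at 2.

3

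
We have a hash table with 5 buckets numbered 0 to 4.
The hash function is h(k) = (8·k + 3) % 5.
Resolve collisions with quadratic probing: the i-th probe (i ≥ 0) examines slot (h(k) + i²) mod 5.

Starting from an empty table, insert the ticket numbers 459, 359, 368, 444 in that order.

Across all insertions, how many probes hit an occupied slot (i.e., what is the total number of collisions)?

3

459: h=0 → slot 0
359: h=0, probe 0,1 → slot 1
368: h=2 → slot 2
444: h=0, probe 0,1,4 → slot 4
Table: [459, 359, 368, ∅, 444]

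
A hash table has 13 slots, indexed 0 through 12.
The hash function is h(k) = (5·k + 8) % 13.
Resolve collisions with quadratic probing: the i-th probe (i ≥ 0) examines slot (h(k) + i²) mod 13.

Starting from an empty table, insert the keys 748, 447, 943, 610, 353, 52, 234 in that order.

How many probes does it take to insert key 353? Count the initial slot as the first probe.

748: h=4 → slot 4
447: h=7 → slot 7
943: h=4, probe 4,5 → slot 5
610: h=3 → slot 3
353: h=5, probe 5,6 → slot 6
52: h=8 → slot 8
234: h=8, probe 8,9 → slot 9
Table: [_, _, _, 610, 748, 943, 353, 447, 52, 234, _, _, _]

2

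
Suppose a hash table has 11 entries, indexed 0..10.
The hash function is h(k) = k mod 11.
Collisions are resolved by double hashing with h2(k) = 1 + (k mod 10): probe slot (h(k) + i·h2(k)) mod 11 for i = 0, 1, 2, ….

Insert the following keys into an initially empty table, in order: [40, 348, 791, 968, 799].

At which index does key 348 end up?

Insert 40: h=7, slot 7 empty → index 7.
Insert 348: h=7, h2=9, slot 7 occupied → index 5.
Insert 791: h=10, slot 10 empty → index 10.
Insert 968: h=0, slot 0 empty → index 0.
Insert 799: h=7, h2=10, slot 7 occupied → index 6.
Table: [968, —, —, —, —, 348, 799, 40, —, —, 791]

5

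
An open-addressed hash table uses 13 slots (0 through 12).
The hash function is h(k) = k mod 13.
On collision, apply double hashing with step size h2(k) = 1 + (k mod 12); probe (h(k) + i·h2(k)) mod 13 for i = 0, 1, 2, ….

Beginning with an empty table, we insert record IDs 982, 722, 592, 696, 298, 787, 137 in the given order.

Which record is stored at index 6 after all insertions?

Insert 982: h=7, slot 7 empty => index 7.
Insert 722: h=7, h2=3, slot 7 occupied => index 10.
Insert 592: h=7, h2=5, slot 7 occupied => index 12.
Insert 696: h=7, h2=1, slot 7 occupied => index 8.
Insert 298: h=12, h2=11, slots 12,10,8 occupied => index 6.
Insert 787: h=7, h2=8, slot 7 occupied => index 2.
Insert 137: h=7, h2=6, slot 7 occupied => index 0.
Table: [137, -, 787, -, -, -, 298, 982, 696, -, 722, -, 592]

298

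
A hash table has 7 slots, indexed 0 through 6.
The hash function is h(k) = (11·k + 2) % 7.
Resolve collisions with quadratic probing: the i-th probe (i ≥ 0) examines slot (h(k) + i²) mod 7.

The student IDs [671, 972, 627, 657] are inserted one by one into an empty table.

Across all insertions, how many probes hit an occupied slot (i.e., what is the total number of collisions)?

3

Insert 671: h=5, slot 5 empty -> index 5.
Insert 972: h=5, slot 5 occupied -> index 6.
Insert 627: h=4, slot 4 empty -> index 4.
Insert 657: h=5, slots 5,6 occupied -> index 2.
Table: [∅, ∅, 657, ∅, 627, 671, 972]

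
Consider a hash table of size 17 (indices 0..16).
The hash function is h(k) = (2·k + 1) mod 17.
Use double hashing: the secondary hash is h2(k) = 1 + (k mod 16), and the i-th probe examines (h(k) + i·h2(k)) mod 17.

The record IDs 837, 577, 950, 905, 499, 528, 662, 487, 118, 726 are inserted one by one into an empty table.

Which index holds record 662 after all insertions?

6

837 hashes to 9; slot 9 is free -> place at 9.
577 hashes to 16; slot 16 is free -> place at 16.
950 hashes to 14; slot 14 is free -> place at 14.
905 hashes to 9, h2=10; 9 taken -> place at 2.
499 hashes to 13; slot 13 is free -> place at 13.
528 hashes to 3; slot 3 is free -> place at 3.
662 hashes to 16, h2=7; 16 taken -> place at 6.
487 hashes to 6, h2=8; 6,14 taken -> place at 5.
118 hashes to 16, h2=7; 16,6,13,3 taken -> place at 10.
726 hashes to 8; slot 8 is free -> place at 8.
Table: [_, _, 905, 528, _, 487, 662, _, 726, 837, 118, _, _, 499, 950, _, 577]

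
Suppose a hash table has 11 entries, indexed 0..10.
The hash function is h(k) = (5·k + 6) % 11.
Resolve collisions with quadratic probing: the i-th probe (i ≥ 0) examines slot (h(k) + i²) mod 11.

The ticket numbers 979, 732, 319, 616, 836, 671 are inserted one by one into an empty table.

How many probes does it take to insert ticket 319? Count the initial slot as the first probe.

2

Insert 979: h=6, slot 6 empty → index 6.
Insert 732: h=3, slot 3 empty → index 3.
Insert 319: h=6, slot 6 occupied → index 7.
Insert 616: h=6, slots 6,7 occupied → index 10.
Insert 836: h=6, slots 6,7,10 occupied → index 4.
Insert 671: h=6, slots 6,7,10,4 occupied → index 0.
Table: [671, -, -, 732, 836, -, 979, 319, -, -, 616]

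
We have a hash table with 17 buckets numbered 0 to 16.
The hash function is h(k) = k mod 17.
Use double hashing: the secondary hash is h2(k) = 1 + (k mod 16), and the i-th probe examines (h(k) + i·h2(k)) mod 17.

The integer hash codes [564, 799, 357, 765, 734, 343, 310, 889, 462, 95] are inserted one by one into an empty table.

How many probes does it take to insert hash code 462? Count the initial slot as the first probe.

3

Insert 564: h=3, slot 3 empty -> index 3.
Insert 799: h=0, slot 0 empty -> index 0.
Insert 357: h=0, h2=6, slot 0 occupied -> index 6.
Insert 765: h=0, h2=14, slot 0 occupied -> index 14.
Insert 734: h=3, h2=15, slot 3 occupied -> index 1.
Insert 343: h=3, h2=8, slot 3 occupied -> index 11.
Insert 310: h=4, slot 4 empty -> index 4.
Insert 889: h=5, slot 5 empty -> index 5.
Insert 462: h=3, h2=15, slots 3,1 occupied -> index 16.
Insert 95: h=10, slot 10 empty -> index 10.
Table: [799, 734, ∅, 564, 310, 889, 357, ∅, ∅, ∅, 95, 343, ∅, ∅, 765, ∅, 462]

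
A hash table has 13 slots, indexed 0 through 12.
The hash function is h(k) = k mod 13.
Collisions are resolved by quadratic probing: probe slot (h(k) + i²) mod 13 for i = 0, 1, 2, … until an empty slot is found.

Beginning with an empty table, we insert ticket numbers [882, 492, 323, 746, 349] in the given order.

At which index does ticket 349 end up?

7

882: h=11 → slot 11
492: h=11, probe 11,12 → slot 12
323: h=11, probe 11,12,2 → slot 2
746: h=5 → slot 5
349: h=11, probe 11,12,2,7 → slot 7
Table: [., ., 323, ., ., 746, ., 349, ., ., ., 882, 492]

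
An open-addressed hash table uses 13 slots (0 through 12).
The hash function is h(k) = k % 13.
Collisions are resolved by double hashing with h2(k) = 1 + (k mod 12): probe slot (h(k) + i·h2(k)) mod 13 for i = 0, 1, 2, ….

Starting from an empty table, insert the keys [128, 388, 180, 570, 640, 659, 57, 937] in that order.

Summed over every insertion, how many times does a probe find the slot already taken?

5

Insert 128: h=11, slot 11 empty → index 11.
Insert 388: h=11, h2=5, slot 11 occupied → index 3.
Insert 180: h=11, h2=1, slot 11 occupied → index 12.
Insert 570: h=11, h2=7, slot 11 occupied → index 5.
Insert 640: h=3, h2=5, slot 3 occupied → index 8.
Insert 659: h=9, slot 9 empty → index 9.
Insert 57: h=5, h2=10, slot 5 occupied → index 2.
Insert 937: h=1, slot 1 empty → index 1.
Table: [—, 937, 57, 388, —, 570, —, —, 640, 659, —, 128, 180]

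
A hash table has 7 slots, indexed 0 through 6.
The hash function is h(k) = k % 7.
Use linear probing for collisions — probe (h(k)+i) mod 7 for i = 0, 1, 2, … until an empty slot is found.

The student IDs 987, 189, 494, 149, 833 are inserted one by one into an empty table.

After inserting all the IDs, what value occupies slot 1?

189

Insert 987: h=0, slot 0 empty => index 0.
Insert 189: h=0, slot 0 occupied => index 1.
Insert 494: h=4, slot 4 empty => index 4.
Insert 149: h=2, slot 2 empty => index 2.
Insert 833: h=0, slots 0,1,2 occupied => index 3.
Table: [987, 189, 149, 833, 494, ., .]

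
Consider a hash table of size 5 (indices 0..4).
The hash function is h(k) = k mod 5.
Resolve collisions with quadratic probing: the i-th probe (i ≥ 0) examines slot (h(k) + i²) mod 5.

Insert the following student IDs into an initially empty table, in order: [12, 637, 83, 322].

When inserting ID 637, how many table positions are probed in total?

2

12 hashes to 2; slot 2 is free → place at 2.
637 hashes to 2; 2 taken → place at 3.
83 hashes to 3; 3 taken → place at 4.
322 hashes to 2; 2,3 taken → place at 1.
Table: [-, 322, 12, 637, 83]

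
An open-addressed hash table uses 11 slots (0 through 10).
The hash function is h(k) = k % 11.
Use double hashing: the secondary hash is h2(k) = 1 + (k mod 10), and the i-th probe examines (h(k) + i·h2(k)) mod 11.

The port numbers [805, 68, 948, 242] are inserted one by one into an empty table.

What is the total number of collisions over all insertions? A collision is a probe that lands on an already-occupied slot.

4

805 hashes to 2; slot 2 is free → place at 2.
68 hashes to 2, h2=9; 2 taken → place at 0.
948 hashes to 2, h2=9; 2,0 taken → place at 9.
242 hashes to 0, h2=3; 0 taken → place at 3.
Table: [68, ., 805, 242, ., ., ., ., ., 948, .]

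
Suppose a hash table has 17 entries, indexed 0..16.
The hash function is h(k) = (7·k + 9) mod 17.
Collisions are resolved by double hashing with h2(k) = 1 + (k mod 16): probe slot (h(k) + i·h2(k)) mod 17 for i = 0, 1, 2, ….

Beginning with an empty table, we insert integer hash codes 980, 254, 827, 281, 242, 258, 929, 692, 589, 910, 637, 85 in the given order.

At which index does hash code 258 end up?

16

980 hashes to 1; slot 1 is free -> place at 1.
254 hashes to 2; slot 2 is free -> place at 2.
827 hashes to 1, h2=12; 1 taken -> place at 13.
281 hashes to 4; slot 4 is free -> place at 4.
242 hashes to 3; slot 3 is free -> place at 3.
258 hashes to 13, h2=3; 13 taken -> place at 16.
929 hashes to 1, h2=2; 1,3 taken -> place at 5.
692 hashes to 8; slot 8 is free -> place at 8.
589 hashes to 1, h2=14; 1 taken -> place at 15.
910 hashes to 4, h2=15; 4,2 taken -> place at 0.
637 hashes to 14; slot 14 is free -> place at 14.
85 hashes to 9; slot 9 is free -> place at 9.
Table: [910, 980, 254, 242, 281, 929, —, —, 692, 85, —, —, —, 827, 637, 589, 258]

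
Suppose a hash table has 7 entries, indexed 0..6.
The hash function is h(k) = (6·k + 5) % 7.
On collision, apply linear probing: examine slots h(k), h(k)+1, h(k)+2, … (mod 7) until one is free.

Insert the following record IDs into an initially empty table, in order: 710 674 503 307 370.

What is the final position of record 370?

Insert 710: h=2, slot 2 empty -> index 2.
Insert 674: h=3, slot 3 empty -> index 3.
Insert 503: h=6, slot 6 empty -> index 6.
Insert 307: h=6, slot 6 occupied -> index 0.
Insert 370: h=6, slots 6,0 occupied -> index 1.
Table: [307, 370, 710, 674, -, -, 503]

1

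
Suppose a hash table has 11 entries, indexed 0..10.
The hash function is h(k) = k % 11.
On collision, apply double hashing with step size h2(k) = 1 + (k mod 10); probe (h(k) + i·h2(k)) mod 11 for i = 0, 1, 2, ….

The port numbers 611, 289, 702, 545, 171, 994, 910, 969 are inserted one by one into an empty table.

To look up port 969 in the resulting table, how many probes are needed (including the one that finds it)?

2

611: h=6 => slot 6
289: h=3 => slot 3
702: h=9 => slot 9
545: h=6, h2=6, probe 6,1 => slot 1
171: h=6, h2=2, probe 6,8 => slot 8
994: h=4 => slot 4
910: h=8, h2=1, probe 8,9,10 => slot 10
969: h=1, h2=10, probe 1,0 => slot 0
Table: [969, 545, ., 289, 994, ., 611, ., 171, 702, 910]
Lookup 969: h=1, h2=10, probe 1,0 → found at 0.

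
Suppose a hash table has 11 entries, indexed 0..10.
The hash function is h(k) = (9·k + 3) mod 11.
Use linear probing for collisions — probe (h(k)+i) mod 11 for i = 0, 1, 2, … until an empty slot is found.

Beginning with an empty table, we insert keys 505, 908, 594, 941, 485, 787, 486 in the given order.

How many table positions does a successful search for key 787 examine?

5

505: h=5 => slot 5
908: h=2 => slot 2
594: h=3 => slot 3
941: h=2, probe 2,3,4 => slot 4
485: h=1 => slot 1
787: h=2, probe 2,3,4,5,6 => slot 6
486: h=10 => slot 10
Table: [_, 485, 908, 594, 941, 505, 787, _, _, _, 486]
Lookup 787: h=2, probe 2,3,4,5,6 → found at 6.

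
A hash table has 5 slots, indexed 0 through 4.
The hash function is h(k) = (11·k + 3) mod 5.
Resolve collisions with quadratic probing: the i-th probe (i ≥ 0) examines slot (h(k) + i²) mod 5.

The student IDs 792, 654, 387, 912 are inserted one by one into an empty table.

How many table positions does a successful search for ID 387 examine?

2

Insert 792: h=0, slot 0 empty => index 0.
Insert 654: h=2, slot 2 empty => index 2.
Insert 387: h=0, slot 0 occupied => index 1.
Insert 912: h=0, slots 0,1 occupied => index 4.
Table: [792, 387, 654, -, 912]
Lookup 387: h=0, probe 0,1 → found at 1.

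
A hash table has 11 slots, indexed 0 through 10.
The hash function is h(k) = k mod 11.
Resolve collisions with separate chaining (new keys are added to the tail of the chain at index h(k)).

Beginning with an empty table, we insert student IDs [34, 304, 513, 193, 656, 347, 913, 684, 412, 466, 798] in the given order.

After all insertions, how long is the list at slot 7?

3

34 → bucket 1
304 → bucket 7
513 → bucket 7 (collision)
193 → bucket 6
656 → bucket 7 (collision)
347 → bucket 6 (collision)
913 → bucket 0
684 → bucket 2
412 → bucket 5
466 → bucket 4
798 → bucket 6 (collision)
Final buckets:
0: 913
1: 34
2: 684
3: ∅
4: 466
5: 412
6: 193 -> 347 -> 798
7: 304 -> 513 -> 656
8: ∅
9: ∅
10: ∅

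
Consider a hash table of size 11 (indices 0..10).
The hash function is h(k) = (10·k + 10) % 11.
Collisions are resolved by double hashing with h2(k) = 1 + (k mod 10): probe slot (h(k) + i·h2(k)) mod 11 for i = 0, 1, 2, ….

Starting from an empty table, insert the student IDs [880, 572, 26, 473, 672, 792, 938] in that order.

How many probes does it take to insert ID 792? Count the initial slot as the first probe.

3

880: h=10 => slot 10
572: h=10, h2=3, probe 10,2 => slot 2
26: h=6 => slot 6
473: h=10, h2=4, probe 10,3 => slot 3
672: h=9 => slot 9
792: h=10, h2=3, probe 10,2,5 => slot 5
938: h=7 => slot 7
Table: [∅, ∅, 572, 473, ∅, 792, 26, 938, ∅, 672, 880]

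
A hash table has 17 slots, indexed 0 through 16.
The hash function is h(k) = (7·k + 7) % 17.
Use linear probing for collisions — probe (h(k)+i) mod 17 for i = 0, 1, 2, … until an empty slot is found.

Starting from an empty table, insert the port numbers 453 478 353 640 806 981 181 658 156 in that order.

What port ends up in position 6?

981

453 hashes to 16; slot 16 is free → place at 16.
478 hashes to 4; slot 4 is free → place at 4.
353 hashes to 13; slot 13 is free → place at 13.
640 hashes to 16; 16 taken → place at 0.
806 hashes to 5; slot 5 is free → place at 5.
981 hashes to 6; slot 6 is free → place at 6.
181 hashes to 16; 16,0 taken → place at 1.
658 hashes to 6; 6 taken → place at 7.
156 hashes to 11; slot 11 is free → place at 11.
Table: [640, 181, —, —, 478, 806, 981, 658, —, —, —, 156, —, 353, —, —, 453]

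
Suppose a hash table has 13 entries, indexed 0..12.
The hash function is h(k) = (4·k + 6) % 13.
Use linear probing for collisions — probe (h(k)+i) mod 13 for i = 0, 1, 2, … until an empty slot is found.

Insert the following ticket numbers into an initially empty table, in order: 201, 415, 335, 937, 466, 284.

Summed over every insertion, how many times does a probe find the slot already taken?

1

201: h=4 -> slot 4
415: h=2 -> slot 2
335: h=7 -> slot 7
937: h=10 -> slot 10
466: h=11 -> slot 11
284: h=11, probe 11,12 -> slot 12
Table: [—, —, 415, —, 201, —, —, 335, —, —, 937, 466, 284]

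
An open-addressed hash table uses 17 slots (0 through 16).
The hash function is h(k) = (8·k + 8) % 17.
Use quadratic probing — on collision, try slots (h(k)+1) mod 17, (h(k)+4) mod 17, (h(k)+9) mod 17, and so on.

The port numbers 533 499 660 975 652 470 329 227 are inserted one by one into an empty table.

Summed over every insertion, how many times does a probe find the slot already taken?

533 hashes to 5; slot 5 is free → place at 5.
499 hashes to 5; 5 taken → place at 6.
660 hashes to 1; slot 1 is free → place at 1.
975 hashes to 5; 5,6 taken → place at 9.
652 hashes to 5; 5,6,9 taken → place at 14.
470 hashes to 11; slot 11 is free → place at 11.
329 hashes to 5; 5,6,9,14 taken → place at 4.
227 hashes to 5; 5,6,9,14,4 taken → place at 13.
Table: [., 660, ., ., 329, 533, 499, ., ., 975, ., 470, ., 227, 652, ., .]

15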